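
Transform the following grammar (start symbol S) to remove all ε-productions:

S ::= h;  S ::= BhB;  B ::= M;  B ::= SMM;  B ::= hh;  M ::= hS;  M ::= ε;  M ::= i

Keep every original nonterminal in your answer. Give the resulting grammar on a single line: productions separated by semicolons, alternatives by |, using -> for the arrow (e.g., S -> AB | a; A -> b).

S -> h | Bh | hB | BhB; B -> M | S | SM | hh | SMM; M -> i | hS

Nullable set: {B, M}.
S -> BhB: B, B nullable, giving Bh | BhB | h | hB.
B -> M: M nullable, giving M.
B -> SMM: M, M nullable, giving S | SM | SMM.
Drop M -> ε.
Unchanged (no nullable symbols): S -> h; B -> hh; M -> hS; M -> i.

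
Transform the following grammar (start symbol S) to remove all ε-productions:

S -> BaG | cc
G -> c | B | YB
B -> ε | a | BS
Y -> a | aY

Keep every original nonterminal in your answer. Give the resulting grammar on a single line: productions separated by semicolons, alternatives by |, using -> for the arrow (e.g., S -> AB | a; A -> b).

S -> a | Ba | aG | cc | BaG; B -> S | a | BS; G -> B | Y | c | YB; Y -> a | aY

Nullable set: {B, G}.
S -> BaG: B, G nullable, giving Ba | BaG | a | aG.
Drop B -> ε.
B -> BS: B nullable, giving BS | S.
G -> B: B nullable, giving B.
G -> YB: B nullable, giving Y | YB.
Unchanged (no nullable symbols): S -> cc; B -> a; G -> c; Y -> a; Y -> aY.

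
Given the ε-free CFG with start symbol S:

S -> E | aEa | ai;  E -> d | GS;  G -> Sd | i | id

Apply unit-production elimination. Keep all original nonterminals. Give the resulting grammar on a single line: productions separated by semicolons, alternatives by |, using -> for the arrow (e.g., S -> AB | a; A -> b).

S -> d | GS | ai | aEa; E -> d | GS; G -> i | Sd | id

Unit productions: S->E.
Unit pairs (A ⇒* B via units): (S,E).
S: inherits non-unit rules of {E, S} → GS | aEa | ai | d.
E: inherits non-unit rules of {E} → GS | d.
G: inherits non-unit rules of {G} → Sd | i | id.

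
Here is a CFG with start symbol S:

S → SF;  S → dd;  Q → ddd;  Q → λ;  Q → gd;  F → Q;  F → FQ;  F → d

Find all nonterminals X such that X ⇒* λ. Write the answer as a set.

{F, Q}

Directly nullable (have an ε-rule): {Q}.
F is nullable via F -> Q (every symbol on the right is already known nullable).
Not nullable: S — each has a terminal in every rule's right-hand side or depends on a non-nullable symbol.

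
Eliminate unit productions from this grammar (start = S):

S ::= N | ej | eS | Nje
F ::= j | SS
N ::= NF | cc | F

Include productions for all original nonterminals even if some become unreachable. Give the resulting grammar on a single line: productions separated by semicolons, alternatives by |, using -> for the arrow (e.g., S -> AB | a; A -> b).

S -> j | NF | SS | cc | eS | ej | Nje; F -> j | SS; N -> j | NF | SS | cc

Unit productions: N->F, S->N.
Unit pairs (A ⇒* B via units): (N,F), (S,F), (S,N).
S: inherits non-unit rules of {F, N, S} → NF | Nje | SS | cc | eS | ej | j.
F: inherits non-unit rules of {F} → SS | j.
N: inherits non-unit rules of {F, N} → NF | SS | cc | j.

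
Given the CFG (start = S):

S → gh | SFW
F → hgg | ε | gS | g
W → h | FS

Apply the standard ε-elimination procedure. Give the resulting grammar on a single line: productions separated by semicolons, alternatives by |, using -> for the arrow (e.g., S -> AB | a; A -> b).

S -> SW | gh | SFW; F -> g | gS | hgg; W -> S | h | FS

Nullable set: {F}.
S -> SFW: F nullable, giving SFW | SW.
Drop F -> ε.
W -> FS: F nullable, giving FS | S.
Unchanged (no nullable symbols): S -> gh; F -> g; F -> gS; F -> hgg; W -> h.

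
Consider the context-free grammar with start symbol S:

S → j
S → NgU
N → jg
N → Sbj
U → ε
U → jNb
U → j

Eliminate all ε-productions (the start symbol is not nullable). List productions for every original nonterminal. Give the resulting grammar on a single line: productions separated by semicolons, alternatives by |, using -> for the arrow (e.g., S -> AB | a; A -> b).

Nullable set: {U}.
S -> NgU: U nullable, giving Ng | NgU.
Drop U -> ε.
Unchanged (no nullable symbols): S -> j; N -> Sbj; N -> jg; U -> j; U -> jNb.

S -> j | Ng | NgU; N -> jg | Sbj; U -> j | jNb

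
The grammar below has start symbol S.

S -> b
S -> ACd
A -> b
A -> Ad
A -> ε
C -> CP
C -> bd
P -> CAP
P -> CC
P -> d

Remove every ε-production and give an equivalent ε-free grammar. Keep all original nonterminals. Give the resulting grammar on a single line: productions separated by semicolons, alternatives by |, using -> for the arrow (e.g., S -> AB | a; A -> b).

Nullable set: {A}.
S -> ACd: A nullable, giving ACd | Cd.
Drop A -> ε.
A -> Ad: A nullable, giving Ad | d.
P -> CAP: A nullable, giving CAP | CP.
Unchanged (no nullable symbols): S -> b; A -> b; C -> CP; C -> bd; P -> CC; P -> d.

S -> b | Cd | ACd; A -> b | d | Ad; C -> CP | bd; P -> d | CC | CP | CAP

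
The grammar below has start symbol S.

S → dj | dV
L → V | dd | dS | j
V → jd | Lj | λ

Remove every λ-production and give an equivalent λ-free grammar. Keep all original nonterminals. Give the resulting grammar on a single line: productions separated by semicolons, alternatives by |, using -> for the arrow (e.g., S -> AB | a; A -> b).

S -> d | dV | dj; L -> V | j | dS | dd; V -> j | Lj | jd

Nullable set: {L, V}.
S -> dV: V nullable, giving d | dV.
L -> V: V nullable, giving V.
Drop V -> λ.
V -> Lj: L nullable, giving Lj | j.
Unchanged (no nullable symbols): S -> dj; L -> dS; L -> dd; L -> j; V -> jd.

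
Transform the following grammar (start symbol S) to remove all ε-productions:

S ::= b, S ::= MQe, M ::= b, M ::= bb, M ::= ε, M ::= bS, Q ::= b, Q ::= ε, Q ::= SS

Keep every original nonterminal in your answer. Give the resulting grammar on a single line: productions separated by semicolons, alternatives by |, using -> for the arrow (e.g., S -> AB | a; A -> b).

Nullable set: {M, Q}.
S -> MQe: M, Q nullable, giving MQe | Me | Qe | e.
Drop M -> ε.
Drop Q -> ε.
Unchanged (no nullable symbols): S -> b; M -> b; M -> bS; M -> bb; Q -> SS; Q -> b.

S -> b | e | Me | Qe | MQe; M -> b | bS | bb; Q -> b | SS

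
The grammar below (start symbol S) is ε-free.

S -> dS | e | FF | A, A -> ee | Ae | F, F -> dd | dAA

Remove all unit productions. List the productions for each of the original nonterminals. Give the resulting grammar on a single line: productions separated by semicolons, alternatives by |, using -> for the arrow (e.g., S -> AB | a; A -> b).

S -> e | Ae | FF | dS | dd | ee | dAA; A -> Ae | dd | ee | dAA; F -> dd | dAA

Unit productions: A->F, S->A.
Unit pairs (A ⇒* B via units): (A,F), (S,A), (S,F).
S: inherits non-unit rules of {A, F, S} → Ae | FF | dAA | dS | dd | e | ee.
A: inherits non-unit rules of {A, F} → Ae | dAA | dd | ee.
F: inherits non-unit rules of {F} → dAA | dd.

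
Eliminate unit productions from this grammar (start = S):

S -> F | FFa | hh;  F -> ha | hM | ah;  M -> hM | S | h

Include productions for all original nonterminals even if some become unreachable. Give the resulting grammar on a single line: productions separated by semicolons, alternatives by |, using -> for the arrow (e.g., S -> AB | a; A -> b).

S -> ah | hM | ha | hh | FFa; F -> ah | hM | ha; M -> h | ah | hM | ha | hh | FFa

Unit productions: M->S, S->F.
Unit pairs (A ⇒* B via units): (M,F), (M,S), (S,F).
S: inherits non-unit rules of {F, S} → FFa | ah | hM | ha | hh.
F: inherits non-unit rules of {F} → ah | hM | ha.
M: inherits non-unit rules of {F, M, S} → FFa | ah | h | hM | ha | hh.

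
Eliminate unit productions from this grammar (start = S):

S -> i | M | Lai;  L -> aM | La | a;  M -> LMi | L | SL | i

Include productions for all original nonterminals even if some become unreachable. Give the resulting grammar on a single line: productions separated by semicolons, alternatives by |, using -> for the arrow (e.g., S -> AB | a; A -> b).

Unit productions: M->L, S->M.
Unit pairs (A ⇒* B via units): (M,L), (S,L), (S,M).
S: inherits non-unit rules of {L, M, S} → LMi | La | Lai | SL | a | aM | i.
L: inherits non-unit rules of {L} → La | a | aM.
M: inherits non-unit rules of {L, M} → LMi | La | SL | a | aM | i.

S -> a | i | La | SL | aM | LMi | Lai; L -> a | La | aM; M -> a | i | La | SL | aM | LMi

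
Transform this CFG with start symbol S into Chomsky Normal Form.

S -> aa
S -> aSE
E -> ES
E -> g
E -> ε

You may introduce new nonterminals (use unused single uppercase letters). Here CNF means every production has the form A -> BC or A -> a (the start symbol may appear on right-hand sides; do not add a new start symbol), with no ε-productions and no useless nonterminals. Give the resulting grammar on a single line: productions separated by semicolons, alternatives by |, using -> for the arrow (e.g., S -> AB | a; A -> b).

S -> AA | AC | AS; A -> a; B -> SE; C -> SE; E -> g | AA | AB | AS | ES

Nullable: {E}; after ε-elimination: S -> aS | aa | aSE; E -> S | g | ES.
After unit-elimination: S -> aS | aa | aSE; E -> g | ES | aS | aa | aSE.
TERM: introduce A -> a and substitute in every rule of length ≥2.
BIN: E -> ASE becomes E -> AB, B -> SE; S -> ASE becomes S -> AC, C -> SE.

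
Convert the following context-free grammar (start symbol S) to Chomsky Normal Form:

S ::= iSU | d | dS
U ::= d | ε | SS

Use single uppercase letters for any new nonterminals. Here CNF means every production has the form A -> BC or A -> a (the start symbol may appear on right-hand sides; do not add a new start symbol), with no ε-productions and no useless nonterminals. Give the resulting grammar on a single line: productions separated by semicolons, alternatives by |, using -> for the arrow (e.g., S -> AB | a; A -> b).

S -> d | AS | BC | BS; A -> d; B -> i; C -> SU; U -> d | SS

Nullable: {U}; after ε-elimination: S -> d | dS | iS | iSU; U -> d | SS.
No unit productions to eliminate.
TERM: introduce A -> d, B -> i and substitute in every rule of length ≥2.
BIN: S -> BSU becomes S -> BC, C -> SU.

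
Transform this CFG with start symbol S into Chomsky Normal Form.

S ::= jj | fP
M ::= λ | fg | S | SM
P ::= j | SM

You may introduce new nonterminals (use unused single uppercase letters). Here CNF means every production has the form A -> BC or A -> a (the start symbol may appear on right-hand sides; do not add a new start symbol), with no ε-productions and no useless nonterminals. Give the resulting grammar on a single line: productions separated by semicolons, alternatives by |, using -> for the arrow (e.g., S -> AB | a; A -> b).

Nullable: {M}; after ε-elimination: S -> fP | jj; M -> S | SM | fg; P -> S | j | SM.
After unit-elimination: S -> fP | jj; M -> SM | fP | fg | jj; P -> j | SM | fP | jj.
TERM: introduce A -> f, B -> g, C -> j and substitute in every rule of length ≥2.

S -> AP | CC; A -> f; B -> g; C -> j; M -> AB | AP | CC | SM; P -> j | AP | CC | SM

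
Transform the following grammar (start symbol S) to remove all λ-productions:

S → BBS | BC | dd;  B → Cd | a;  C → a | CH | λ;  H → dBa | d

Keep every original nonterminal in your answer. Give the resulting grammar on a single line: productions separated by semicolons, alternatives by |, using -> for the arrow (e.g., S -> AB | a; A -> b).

S -> B | BC | dd | BBS; B -> a | d | Cd; C -> H | a | CH; H -> d | dBa

Nullable set: {C}.
S -> BC: C nullable, giving B | BC.
B -> Cd: C nullable, giving Cd | d.
Drop C -> λ.
C -> CH: C nullable, giving CH | H.
Unchanged (no nullable symbols): S -> BBS; S -> dd; B -> a; C -> a; H -> d; H -> dBa.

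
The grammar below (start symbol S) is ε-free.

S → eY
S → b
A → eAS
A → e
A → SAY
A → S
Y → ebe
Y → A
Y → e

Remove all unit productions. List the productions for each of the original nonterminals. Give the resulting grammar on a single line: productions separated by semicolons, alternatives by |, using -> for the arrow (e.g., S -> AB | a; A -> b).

S -> b | eY; A -> b | e | eY | SAY | eAS; Y -> b | e | eY | SAY | eAS | ebe

Unit productions: A->S, Y->A.
Unit pairs (A ⇒* B via units): (A,S), (Y,A), (Y,S).
S: inherits non-unit rules of {S} → b | eY.
A: inherits non-unit rules of {A, S} → SAY | b | e | eAS | eY.
Y: inherits non-unit rules of {A, S, Y} → SAY | b | e | eAS | eY | ebe.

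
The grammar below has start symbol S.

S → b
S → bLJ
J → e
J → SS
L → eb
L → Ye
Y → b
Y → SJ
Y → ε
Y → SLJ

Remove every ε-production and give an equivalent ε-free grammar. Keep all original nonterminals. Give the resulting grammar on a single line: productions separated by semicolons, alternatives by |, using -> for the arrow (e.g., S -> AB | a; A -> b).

Nullable set: {Y}.
L -> Ye: Y nullable, giving Ye | e.
Drop Y -> ε.
Unchanged (no nullable symbols): S -> b; S -> bLJ; J -> SS; J -> e; L -> eb; Y -> SJ; Y -> SLJ; Y -> b.

S -> b | bLJ; J -> e | SS; L -> e | Ye | eb; Y -> b | SJ | SLJ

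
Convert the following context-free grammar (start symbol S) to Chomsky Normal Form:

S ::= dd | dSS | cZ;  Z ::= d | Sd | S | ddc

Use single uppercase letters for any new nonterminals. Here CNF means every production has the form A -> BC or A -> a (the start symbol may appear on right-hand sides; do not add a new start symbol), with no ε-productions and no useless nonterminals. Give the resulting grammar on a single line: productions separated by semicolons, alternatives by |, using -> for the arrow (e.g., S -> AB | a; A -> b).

S -> AZ | BB | BC; A -> c; B -> d; C -> SS; D -> BA; E -> SS; Z -> d | AZ | BB | BD | BE | SB

No ε-productions.
After unit-elimination: S -> cZ | dd | dSS; Z -> d | Sd | cZ | dd | dSS | ddc.
TERM: introduce A -> c, B -> d and substitute in every rule of length ≥2.
BIN: S -> BSS becomes S -> BC, C -> SS; Z -> BBA becomes Z -> BD, D -> BA; Z -> BSS becomes Z -> BE, E -> SS.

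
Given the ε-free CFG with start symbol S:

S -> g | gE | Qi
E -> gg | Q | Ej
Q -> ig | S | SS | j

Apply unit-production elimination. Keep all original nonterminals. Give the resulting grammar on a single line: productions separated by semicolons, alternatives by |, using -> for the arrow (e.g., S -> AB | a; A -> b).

Unit productions: E->Q, Q->S.
Unit pairs (A ⇒* B via units): (E,Q), (E,S), (Q,S).
S: inherits non-unit rules of {S} → Qi | g | gE.
E: inherits non-unit rules of {E, Q, S} → Ej | Qi | SS | g | gE | gg | ig | j.
Q: inherits non-unit rules of {Q, S} → Qi | SS | g | gE | ig | j.

S -> g | Qi | gE; E -> g | j | Ej | Qi | SS | gE | gg | ig; Q -> g | j | Qi | SS | gE | ig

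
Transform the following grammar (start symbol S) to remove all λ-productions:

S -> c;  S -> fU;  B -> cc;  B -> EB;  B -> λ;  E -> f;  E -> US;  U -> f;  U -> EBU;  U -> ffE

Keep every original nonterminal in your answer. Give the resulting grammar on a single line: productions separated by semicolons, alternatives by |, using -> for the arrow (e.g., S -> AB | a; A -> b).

S -> c | fU; B -> E | EB | cc; E -> f | US; U -> f | EU | EBU | ffE

Nullable set: {B}.
Drop B -> λ.
B -> EB: B nullable, giving E | EB.
U -> EBU: B nullable, giving EBU | EU.
Unchanged (no nullable symbols): S -> c; S -> fU; B -> cc; E -> US; E -> f; U -> f; U -> ffE.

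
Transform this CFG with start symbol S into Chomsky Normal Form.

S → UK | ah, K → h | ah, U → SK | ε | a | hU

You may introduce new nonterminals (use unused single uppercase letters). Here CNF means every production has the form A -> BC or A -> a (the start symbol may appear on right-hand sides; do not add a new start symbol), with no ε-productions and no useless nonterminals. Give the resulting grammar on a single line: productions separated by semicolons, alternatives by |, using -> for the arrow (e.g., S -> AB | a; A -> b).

S -> h | AB | UK; A -> a; B -> h; K -> h | AB; U -> a | h | BU | SK

Nullable: {U}; after ε-elimination: S -> K | UK | ah; K -> h | ah; U -> a | h | SK | hU.
After unit-elimination: S -> h | UK | ah; K -> h | ah; U -> a | h | SK | hU.
TERM: introduce A -> a, B -> h and substitute in every rule of length ≥2.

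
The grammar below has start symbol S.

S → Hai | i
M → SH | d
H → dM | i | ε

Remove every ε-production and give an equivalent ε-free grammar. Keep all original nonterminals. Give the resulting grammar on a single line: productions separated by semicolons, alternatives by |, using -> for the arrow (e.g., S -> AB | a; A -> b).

S -> i | ai | Hai; H -> i | dM; M -> S | d | SH

Nullable set: {H}.
S -> Hai: H nullable, giving Hai | ai.
Drop H -> ε.
M -> SH: H nullable, giving S | SH.
Unchanged (no nullable symbols): S -> i; H -> dM; H -> i; M -> d.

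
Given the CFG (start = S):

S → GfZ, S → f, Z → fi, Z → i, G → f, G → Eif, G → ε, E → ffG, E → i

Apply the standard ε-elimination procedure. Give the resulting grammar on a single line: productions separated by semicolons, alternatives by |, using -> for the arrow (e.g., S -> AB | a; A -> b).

Nullable set: {G}.
S -> GfZ: G nullable, giving GfZ | fZ.
E -> ffG: G nullable, giving ff | ffG.
Drop G -> ε.
Unchanged (no nullable symbols): S -> f; E -> i; G -> Eif; G -> f; Z -> fi; Z -> i.

S -> f | fZ | GfZ; E -> i | ff | ffG; G -> f | Eif; Z -> i | fi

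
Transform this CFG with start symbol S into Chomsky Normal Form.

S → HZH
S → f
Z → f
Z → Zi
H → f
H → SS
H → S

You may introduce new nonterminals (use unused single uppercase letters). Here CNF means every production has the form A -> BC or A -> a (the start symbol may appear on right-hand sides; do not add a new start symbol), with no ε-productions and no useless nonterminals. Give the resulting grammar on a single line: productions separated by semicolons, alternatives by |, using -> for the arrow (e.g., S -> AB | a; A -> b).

S -> f | HC; A -> i; B -> ZH; C -> ZH; H -> f | HB | SS; Z -> f | ZA

No ε-productions.
After unit-elimination: S -> f | HZH; H -> f | SS | HZH; Z -> f | Zi.
TERM: introduce A -> i and substitute in every rule of length ≥2.
BIN: H -> HZH becomes H -> HB, B -> ZH; S -> HZH becomes S -> HC, C -> ZH.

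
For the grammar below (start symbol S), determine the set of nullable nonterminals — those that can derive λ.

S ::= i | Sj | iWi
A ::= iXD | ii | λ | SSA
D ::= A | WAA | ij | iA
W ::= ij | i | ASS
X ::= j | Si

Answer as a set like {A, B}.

{A, D}

Directly nullable (have an ε-rule): {A}.
D is nullable via D -> A (every symbol on the right is already known nullable).
Not nullable: S, W, X — each has a terminal in every rule's right-hand side or depends on a non-nullable symbol.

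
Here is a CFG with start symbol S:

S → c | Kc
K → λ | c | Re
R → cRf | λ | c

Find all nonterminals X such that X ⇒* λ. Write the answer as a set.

{K, R}

Directly nullable (have an ε-rule): {K, R}.
Not nullable: S — each has a terminal in every rule's right-hand side or depends on a non-nullable symbol.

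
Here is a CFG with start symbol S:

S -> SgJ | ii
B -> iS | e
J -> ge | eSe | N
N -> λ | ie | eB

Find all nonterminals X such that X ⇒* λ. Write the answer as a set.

{J, N}

Directly nullable (have an ε-rule): {N}.
J is nullable via J -> N (every symbol on the right is already known nullable).
Not nullable: B, S — each has a terminal in every rule's right-hand side or depends on a non-nullable symbol.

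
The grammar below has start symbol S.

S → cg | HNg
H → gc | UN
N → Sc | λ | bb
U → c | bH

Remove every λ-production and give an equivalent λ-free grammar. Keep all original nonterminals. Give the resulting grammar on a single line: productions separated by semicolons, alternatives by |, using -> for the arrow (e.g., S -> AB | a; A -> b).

S -> Hg | cg | HNg; H -> U | UN | gc; N -> Sc | bb; U -> c | bH

Nullable set: {N}.
S -> HNg: N nullable, giving HNg | Hg.
H -> UN: N nullable, giving U | UN.
Drop N -> λ.
Unchanged (no nullable symbols): S -> cg; H -> gc; N -> Sc; N -> bb; U -> bH; U -> c.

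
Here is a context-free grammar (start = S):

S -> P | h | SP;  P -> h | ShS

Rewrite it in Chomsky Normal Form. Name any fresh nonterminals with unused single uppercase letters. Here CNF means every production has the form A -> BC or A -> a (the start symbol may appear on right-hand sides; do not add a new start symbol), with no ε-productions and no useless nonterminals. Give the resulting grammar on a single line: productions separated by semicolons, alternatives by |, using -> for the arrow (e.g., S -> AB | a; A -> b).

S -> h | SC | SP; A -> h; B -> AS; C -> AS; P -> h | SB

No ε-productions.
After unit-elimination: S -> h | SP | ShS; P -> h | ShS.
TERM: introduce A -> h and substitute in every rule of length ≥2.
BIN: P -> SAS becomes P -> SB, B -> AS; S -> SAS becomes S -> SC, C -> AS.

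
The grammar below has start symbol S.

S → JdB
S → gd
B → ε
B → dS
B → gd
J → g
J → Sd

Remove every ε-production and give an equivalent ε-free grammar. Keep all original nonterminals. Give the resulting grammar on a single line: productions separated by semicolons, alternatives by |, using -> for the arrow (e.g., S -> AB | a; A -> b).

S -> Jd | gd | JdB; B -> dS | gd; J -> g | Sd

Nullable set: {B}.
S -> JdB: B nullable, giving Jd | JdB.
Drop B -> ε.
Unchanged (no nullable symbols): S -> gd; B -> dS; B -> gd; J -> Sd; J -> g.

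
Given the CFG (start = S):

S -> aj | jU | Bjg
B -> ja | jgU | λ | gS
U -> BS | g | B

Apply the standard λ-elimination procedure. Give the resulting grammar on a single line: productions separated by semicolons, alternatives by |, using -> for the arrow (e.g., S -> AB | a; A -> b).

S -> j | aj | jU | jg | Bjg; B -> gS | ja | jg | jgU; U -> B | S | g | BS

Nullable set: {B, U}.
S -> Bjg: B nullable, giving Bjg | jg.
S -> jU: U nullable, giving j | jU.
Drop B -> λ.
B -> jgU: U nullable, giving jg | jgU.
U -> B: B nullable, giving B.
U -> BS: B nullable, giving BS | S.
Unchanged (no nullable symbols): S -> aj; B -> gS; B -> ja; U -> g.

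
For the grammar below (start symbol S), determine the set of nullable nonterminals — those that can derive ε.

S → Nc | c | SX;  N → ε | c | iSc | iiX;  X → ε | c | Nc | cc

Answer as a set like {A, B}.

{N, X}

Directly nullable (have an ε-rule): {N, X}.
Not nullable: S — each has a terminal in every rule's right-hand side or depends on a non-nullable symbol.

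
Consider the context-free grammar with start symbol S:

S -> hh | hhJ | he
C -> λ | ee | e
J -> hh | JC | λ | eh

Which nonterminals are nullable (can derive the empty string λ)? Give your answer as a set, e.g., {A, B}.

{C, J}

Directly nullable (have an ε-rule): {C, J}.
Not nullable: S — each has a terminal in every rule's right-hand side or depends on a non-nullable symbol.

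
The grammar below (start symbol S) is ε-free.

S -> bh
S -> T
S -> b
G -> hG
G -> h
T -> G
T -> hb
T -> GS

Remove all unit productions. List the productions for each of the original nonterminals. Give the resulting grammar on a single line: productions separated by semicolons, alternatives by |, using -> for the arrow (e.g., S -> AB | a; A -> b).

Unit productions: S->T, T->G.
Unit pairs (A ⇒* B via units): (S,G), (S,T), (T,G).
S: inherits non-unit rules of {G, S, T} → GS | b | bh | h | hG | hb.
G: inherits non-unit rules of {G} → h | hG.
T: inherits non-unit rules of {G, T} → GS | h | hG | hb.

S -> b | h | GS | bh | hG | hb; G -> h | hG; T -> h | GS | hG | hb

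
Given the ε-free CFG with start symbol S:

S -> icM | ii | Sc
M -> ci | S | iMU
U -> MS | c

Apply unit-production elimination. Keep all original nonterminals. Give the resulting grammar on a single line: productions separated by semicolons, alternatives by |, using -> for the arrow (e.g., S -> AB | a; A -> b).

S -> Sc | ii | icM; M -> Sc | ci | ii | iMU | icM; U -> c | MS

Unit productions: M->S.
Unit pairs (A ⇒* B via units): (M,S).
S: inherits non-unit rules of {S} → Sc | icM | ii.
M: inherits non-unit rules of {M, S} → Sc | ci | iMU | icM | ii.
U: inherits non-unit rules of {U} → MS | c.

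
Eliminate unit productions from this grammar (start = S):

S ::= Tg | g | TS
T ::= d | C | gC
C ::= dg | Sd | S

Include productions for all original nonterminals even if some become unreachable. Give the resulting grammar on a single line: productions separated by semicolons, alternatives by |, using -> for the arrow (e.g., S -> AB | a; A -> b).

Unit productions: C->S, T->C.
Unit pairs (A ⇒* B via units): (C,S), (T,C), (T,S).
S: inherits non-unit rules of {S} → TS | Tg | g.
C: inherits non-unit rules of {C, S} → Sd | TS | Tg | dg | g.
T: inherits non-unit rules of {C, S, T} → Sd | TS | Tg | d | dg | g | gC.

S -> g | TS | Tg; C -> g | Sd | TS | Tg | dg; T -> d | g | Sd | TS | Tg | dg | gC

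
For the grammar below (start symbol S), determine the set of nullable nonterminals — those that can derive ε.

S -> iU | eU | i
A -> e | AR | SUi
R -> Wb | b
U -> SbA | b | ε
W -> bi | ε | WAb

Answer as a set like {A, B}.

{U, W}

Directly nullable (have an ε-rule): {U, W}.
Not nullable: A, R, S — each has a terminal in every rule's right-hand side or depends on a non-nullable symbol.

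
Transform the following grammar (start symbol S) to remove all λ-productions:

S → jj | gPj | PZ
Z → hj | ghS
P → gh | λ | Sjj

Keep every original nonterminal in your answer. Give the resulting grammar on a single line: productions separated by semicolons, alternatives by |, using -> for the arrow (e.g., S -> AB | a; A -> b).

S -> Z | PZ | gj | jj | gPj; P -> gh | Sjj; Z -> hj | ghS

Nullable set: {P}.
S -> PZ: P nullable, giving PZ | Z.
S -> gPj: P nullable, giving gPj | gj.
Drop P -> λ.
Unchanged (no nullable symbols): S -> jj; P -> Sjj; P -> gh; Z -> ghS; Z -> hj.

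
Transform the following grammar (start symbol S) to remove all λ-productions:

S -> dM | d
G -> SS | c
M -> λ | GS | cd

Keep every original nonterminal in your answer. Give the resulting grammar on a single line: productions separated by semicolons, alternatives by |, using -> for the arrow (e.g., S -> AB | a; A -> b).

S -> d | dM; G -> c | SS; M -> GS | cd

Nullable set: {M}.
S -> dM: M nullable, giving d | dM.
Drop M -> λ.
Unchanged (no nullable symbols): S -> d; G -> SS; G -> c; M -> GS; M -> cd.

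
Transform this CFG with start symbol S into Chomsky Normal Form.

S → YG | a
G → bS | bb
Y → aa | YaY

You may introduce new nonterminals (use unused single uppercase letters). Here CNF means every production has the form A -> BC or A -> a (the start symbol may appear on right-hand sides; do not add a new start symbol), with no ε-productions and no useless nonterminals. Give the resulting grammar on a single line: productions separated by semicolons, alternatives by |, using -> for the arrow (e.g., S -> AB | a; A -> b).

No ε-productions.
No unit productions to eliminate.
TERM: introduce B -> a, A -> b and substitute in every rule of length ≥2.
BIN: Y -> YBY becomes Y -> YC, C -> BY.

S -> a | YG; A -> b; B -> a; C -> BY; G -> AA | AS; Y -> BB | YC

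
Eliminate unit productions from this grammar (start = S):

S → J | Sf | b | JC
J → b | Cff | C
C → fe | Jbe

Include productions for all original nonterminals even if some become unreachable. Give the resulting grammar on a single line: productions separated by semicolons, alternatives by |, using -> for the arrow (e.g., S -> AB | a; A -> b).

S -> b | JC | Sf | fe | Cff | Jbe; C -> fe | Jbe; J -> b | fe | Cff | Jbe

Unit productions: J->C, S->J.
Unit pairs (A ⇒* B via units): (J,C), (S,C), (S,J).
S: inherits non-unit rules of {C, J, S} → Cff | JC | Jbe | Sf | b | fe.
C: inherits non-unit rules of {C} → Jbe | fe.
J: inherits non-unit rules of {C, J} → Cff | Jbe | b | fe.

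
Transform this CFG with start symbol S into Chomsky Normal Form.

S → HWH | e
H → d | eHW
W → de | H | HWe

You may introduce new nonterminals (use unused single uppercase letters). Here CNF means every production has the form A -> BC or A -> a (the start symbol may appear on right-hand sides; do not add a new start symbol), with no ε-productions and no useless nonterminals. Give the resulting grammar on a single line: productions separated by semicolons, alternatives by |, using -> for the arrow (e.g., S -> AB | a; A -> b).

S -> e | HD; A -> e; B -> d; C -> HW; D -> WH; E -> HW; F -> WA; H -> d | AC; W -> d | AE | BA | HF

No ε-productions.
After unit-elimination: S -> e | HWH; H -> d | eHW; W -> d | de | HWe | eHW.
TERM: introduce B -> d, A -> e and substitute in every rule of length ≥2.
BIN: H -> AHW becomes H -> AC, C -> HW; S -> HWH becomes S -> HD, D -> WH; W -> AHW becomes W -> AE, E -> HW; W -> HWA becomes W -> HF, F -> WA.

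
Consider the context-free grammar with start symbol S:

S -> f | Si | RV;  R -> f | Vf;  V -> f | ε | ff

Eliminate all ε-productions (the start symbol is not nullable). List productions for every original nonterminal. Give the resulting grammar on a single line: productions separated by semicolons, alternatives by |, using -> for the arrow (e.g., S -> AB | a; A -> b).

S -> R | f | RV | Si; R -> f | Vf; V -> f | ff

Nullable set: {V}.
S -> RV: V nullable, giving R | RV.
R -> Vf: V nullable, giving Vf | f.
Drop V -> ε.
Unchanged (no nullable symbols): S -> Si; S -> f; R -> f; V -> f; V -> ff.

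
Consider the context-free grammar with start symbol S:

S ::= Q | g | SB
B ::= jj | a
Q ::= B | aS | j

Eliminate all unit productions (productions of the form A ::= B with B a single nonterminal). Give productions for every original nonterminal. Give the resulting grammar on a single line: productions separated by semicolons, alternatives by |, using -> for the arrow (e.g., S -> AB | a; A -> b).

S -> a | g | j | SB | aS | jj; B -> a | jj; Q -> a | j | aS | jj

Unit productions: Q->B, S->Q.
Unit pairs (A ⇒* B via units): (Q,B), (S,B), (S,Q).
S: inherits non-unit rules of {B, Q, S} → SB | a | aS | g | j | jj.
B: inherits non-unit rules of {B} → a | jj.
Q: inherits non-unit rules of {B, Q} → a | aS | j | jj.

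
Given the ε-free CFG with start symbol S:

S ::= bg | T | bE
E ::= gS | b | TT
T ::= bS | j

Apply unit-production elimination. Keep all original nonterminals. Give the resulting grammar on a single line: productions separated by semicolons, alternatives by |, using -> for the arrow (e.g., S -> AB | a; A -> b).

Unit productions: S->T.
Unit pairs (A ⇒* B via units): (S,T).
S: inherits non-unit rules of {S, T} → bE | bS | bg | j.
E: inherits non-unit rules of {E} → TT | b | gS.
T: inherits non-unit rules of {T} → bS | j.

S -> j | bE | bS | bg; E -> b | TT | gS; T -> j | bS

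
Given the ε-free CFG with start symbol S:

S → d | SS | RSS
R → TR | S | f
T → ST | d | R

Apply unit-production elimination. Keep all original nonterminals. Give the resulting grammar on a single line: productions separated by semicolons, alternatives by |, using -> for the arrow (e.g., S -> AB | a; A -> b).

Unit productions: R->S, T->R.
Unit pairs (A ⇒* B via units): (R,S), (T,R), (T,S).
S: inherits non-unit rules of {S} → RSS | SS | d.
R: inherits non-unit rules of {R, S} → RSS | SS | TR | d | f.
T: inherits non-unit rules of {R, S, T} → RSS | SS | ST | TR | d | f.

S -> d | SS | RSS; R -> d | f | SS | TR | RSS; T -> d | f | SS | ST | TR | RSS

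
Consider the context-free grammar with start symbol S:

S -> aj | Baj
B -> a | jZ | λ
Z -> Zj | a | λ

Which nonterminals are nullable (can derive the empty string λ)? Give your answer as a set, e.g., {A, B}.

Directly nullable (have an ε-rule): {B, Z}.
Not nullable: S — each has a terminal in every rule's right-hand side or depends on a non-nullable symbol.

{B, Z}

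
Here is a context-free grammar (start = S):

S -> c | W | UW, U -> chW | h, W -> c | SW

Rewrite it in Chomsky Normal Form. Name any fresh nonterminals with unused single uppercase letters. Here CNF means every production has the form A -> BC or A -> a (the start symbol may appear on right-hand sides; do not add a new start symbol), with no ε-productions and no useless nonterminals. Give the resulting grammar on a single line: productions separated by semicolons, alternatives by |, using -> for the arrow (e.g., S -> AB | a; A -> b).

S -> c | SW | UW; A -> c; B -> h; C -> BW; U -> h | AC; W -> c | SW

No ε-productions.
After unit-elimination: S -> c | SW | UW; U -> h | chW; W -> c | SW.
TERM: introduce A -> c, B -> h and substitute in every rule of length ≥2.
BIN: U -> ABW becomes U -> AC, C -> BW.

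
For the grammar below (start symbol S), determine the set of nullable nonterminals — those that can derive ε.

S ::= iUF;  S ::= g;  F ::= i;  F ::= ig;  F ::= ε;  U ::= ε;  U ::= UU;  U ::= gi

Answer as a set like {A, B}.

Directly nullable (have an ε-rule): {F, U}.
Not nullable: S — each has a terminal in every rule's right-hand side or depends on a non-nullable symbol.

{F, U}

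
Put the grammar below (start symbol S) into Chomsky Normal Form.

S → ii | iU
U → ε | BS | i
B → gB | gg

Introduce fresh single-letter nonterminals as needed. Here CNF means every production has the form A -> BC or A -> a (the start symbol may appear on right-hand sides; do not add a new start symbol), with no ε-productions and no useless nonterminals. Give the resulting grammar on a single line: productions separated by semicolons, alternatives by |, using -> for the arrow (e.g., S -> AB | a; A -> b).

S -> i | CC | CU; A -> g; B -> AA | AB; C -> i; U -> i | BS

Nullable: {U}; after ε-elimination: S -> i | iU | ii; B -> gB | gg; U -> i | BS.
No unit productions to eliminate.
TERM: introduce A -> g, C -> i and substitute in every rule of length ≥2.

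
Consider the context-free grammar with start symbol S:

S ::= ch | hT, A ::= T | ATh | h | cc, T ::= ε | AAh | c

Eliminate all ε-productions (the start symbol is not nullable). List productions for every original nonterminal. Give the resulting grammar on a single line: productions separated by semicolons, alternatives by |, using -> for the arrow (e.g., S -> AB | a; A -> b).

S -> h | ch | hT; A -> T | h | Ah | Th | cc | ATh; T -> c | h | Ah | AAh

Nullable set: {A, T}.
S -> hT: T nullable, giving h | hT.
A -> ATh: A, T nullable, giving ATh | Ah | Th | h.
A -> T: T nullable, giving T.
Drop T -> ε.
T -> AAh: A, A nullable, giving AAh | Ah | h.
Unchanged (no nullable symbols): S -> ch; A -> cc; A -> h; T -> c.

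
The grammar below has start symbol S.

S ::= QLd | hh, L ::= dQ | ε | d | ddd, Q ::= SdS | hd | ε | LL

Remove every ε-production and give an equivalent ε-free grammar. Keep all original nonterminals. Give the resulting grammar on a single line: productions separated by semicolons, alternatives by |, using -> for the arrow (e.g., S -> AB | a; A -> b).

Nullable set: {L, Q}.
S -> QLd: Q, L nullable, giving Ld | QLd | Qd | d.
Drop L -> ε.
L -> dQ: Q nullable, giving d | dQ.
Drop Q -> ε.
Q -> LL: L, L nullable, giving L | LL.
Unchanged (no nullable symbols): S -> hh; L -> d; L -> ddd; Q -> SdS; Q -> hd.

S -> d | Ld | Qd | hh | QLd; L -> d | dQ | ddd; Q -> L | LL | hd | SdS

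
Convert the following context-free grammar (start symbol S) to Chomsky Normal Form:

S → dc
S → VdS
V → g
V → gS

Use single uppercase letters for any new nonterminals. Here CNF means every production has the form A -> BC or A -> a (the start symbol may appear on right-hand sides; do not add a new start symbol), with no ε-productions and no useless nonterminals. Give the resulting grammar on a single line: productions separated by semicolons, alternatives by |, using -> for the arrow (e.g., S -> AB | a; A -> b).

No ε-productions.
No unit productions to eliminate.
TERM: introduce B -> c, A -> d, C -> g and substitute in every rule of length ≥2.
BIN: S -> VAS becomes S -> VD, D -> AS.

S -> AB | VD; A -> d; B -> c; C -> g; D -> AS; V -> g | CS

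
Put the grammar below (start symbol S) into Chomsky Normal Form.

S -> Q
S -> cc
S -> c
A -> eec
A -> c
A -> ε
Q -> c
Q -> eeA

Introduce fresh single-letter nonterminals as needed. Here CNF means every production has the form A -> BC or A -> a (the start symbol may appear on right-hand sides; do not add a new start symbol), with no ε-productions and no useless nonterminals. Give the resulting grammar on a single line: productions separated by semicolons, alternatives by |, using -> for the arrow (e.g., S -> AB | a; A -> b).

Nullable: {A}; after ε-elimination: S -> Q | c | cc; A -> c | eec; Q -> c | ee | eeA.
After unit-elimination: S -> c | cc | ee | eeA; A -> c | eec; Q -> c | ee | eeA.
TERM: introduce C -> c, B -> e and substitute in every rule of length ≥2.
BIN: A -> BBC becomes A -> BD, D -> BC; Q -> BBA becomes Q -> BE, E -> BA; S -> BBA becomes S -> BF, F -> BA.
Drop unreachable/unproductive: Q.

S -> c | BB | BF | CC; A -> c | BD; B -> e; C -> c; D -> BC; F -> BA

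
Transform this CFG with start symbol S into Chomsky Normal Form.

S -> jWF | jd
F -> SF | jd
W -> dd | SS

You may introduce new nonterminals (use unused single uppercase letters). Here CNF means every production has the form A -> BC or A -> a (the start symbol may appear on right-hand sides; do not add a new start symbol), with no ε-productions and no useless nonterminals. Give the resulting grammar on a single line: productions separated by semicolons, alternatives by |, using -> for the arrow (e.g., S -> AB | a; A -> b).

S -> AB | AC; A -> j; B -> d; C -> WF; F -> AB | SF; W -> BB | SS

No ε-productions.
No unit productions to eliminate.
TERM: introduce B -> d, A -> j and substitute in every rule of length ≥2.
BIN: S -> AWF becomes S -> AC, C -> WF.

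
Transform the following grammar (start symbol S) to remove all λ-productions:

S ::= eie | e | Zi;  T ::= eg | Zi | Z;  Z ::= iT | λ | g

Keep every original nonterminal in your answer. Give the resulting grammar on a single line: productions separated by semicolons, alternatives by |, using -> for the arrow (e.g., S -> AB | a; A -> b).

S -> e | i | Zi | eie; T -> Z | i | Zi | eg; Z -> g | i | iT

Nullable set: {T, Z}.
S -> Zi: Z nullable, giving Zi | i.
T -> Z: Z nullable, giving Z.
T -> Zi: Z nullable, giving Zi | i.
Drop Z -> λ.
Z -> iT: T nullable, giving i | iT.
Unchanged (no nullable symbols): S -> e; S -> eie; T -> eg; Z -> g.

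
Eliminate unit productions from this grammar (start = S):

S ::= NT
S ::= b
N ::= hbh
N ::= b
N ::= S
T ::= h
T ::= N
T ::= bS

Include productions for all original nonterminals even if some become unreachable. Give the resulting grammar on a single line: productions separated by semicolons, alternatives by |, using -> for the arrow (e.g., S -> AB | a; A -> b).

Unit productions: N->S, T->N.
Unit pairs (A ⇒* B via units): (N,S), (T,N), (T,S).
S: inherits non-unit rules of {S} → NT | b.
N: inherits non-unit rules of {N, S} → NT | b | hbh.
T: inherits non-unit rules of {N, S, T} → NT | b | bS | h | hbh.

S -> b | NT; N -> b | NT | hbh; T -> b | h | NT | bS | hbh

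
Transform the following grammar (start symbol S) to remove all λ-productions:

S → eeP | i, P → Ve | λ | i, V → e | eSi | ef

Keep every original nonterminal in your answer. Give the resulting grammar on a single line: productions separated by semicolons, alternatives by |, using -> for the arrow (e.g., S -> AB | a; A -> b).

Nullable set: {P}.
S -> eeP: P nullable, giving ee | eeP.
Drop P -> λ.
Unchanged (no nullable symbols): S -> i; P -> Ve; P -> i; V -> e; V -> eSi; V -> ef.

S -> i | ee | eeP; P -> i | Ve; V -> e | ef | eSi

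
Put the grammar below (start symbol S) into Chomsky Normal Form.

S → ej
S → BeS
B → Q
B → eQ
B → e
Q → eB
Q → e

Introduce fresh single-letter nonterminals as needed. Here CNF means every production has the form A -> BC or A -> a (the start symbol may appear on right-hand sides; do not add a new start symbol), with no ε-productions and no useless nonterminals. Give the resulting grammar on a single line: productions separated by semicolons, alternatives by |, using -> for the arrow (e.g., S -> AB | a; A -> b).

S -> AC | BD; A -> e; B -> e | AB | AQ; C -> j; D -> AS; Q -> e | AB

No ε-productions.
After unit-elimination: S -> ej | BeS; B -> e | eB | eQ; Q -> e | eB.
TERM: introduce A -> e, C -> j and substitute in every rule of length ≥2.
BIN: S -> BAS becomes S -> BD, D -> AS.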